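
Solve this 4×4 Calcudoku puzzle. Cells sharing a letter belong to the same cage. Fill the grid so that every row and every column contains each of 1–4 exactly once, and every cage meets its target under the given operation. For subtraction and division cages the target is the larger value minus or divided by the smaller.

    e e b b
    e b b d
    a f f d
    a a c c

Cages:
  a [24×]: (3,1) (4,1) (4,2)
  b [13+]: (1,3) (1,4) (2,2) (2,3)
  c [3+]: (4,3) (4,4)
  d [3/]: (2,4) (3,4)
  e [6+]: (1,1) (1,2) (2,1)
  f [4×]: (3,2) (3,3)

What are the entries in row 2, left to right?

3 4 2 1

In row 3, 2 can only go at (3,1), so (3,1) = 2.
The only place for 3 in row 3 is (3,4).
Column 4 already has 3, so (2,4) = 1.
1 is placed in column 4, so (4,4) = 2.
Cage e has sum 6; hence (1,1) = 1.
Cage e has sum 6, so (1,2) = 2.
Row 1 already has 2, so (1,3) = 3.
Column 4 already has 2; hence (1,4) = 4.
1 is placed in row 2, which forces (2,1) = 3.
Row 2 now contains 3, which forces (2,2) = 4.
Row 2 now contains 4; hence (2,3) = 2.
Column 2 already has 4, which forces (3,2) = 1.
Row 3 already has 1, leaving (3,3) = 4.
Column 1 now contains 3, which forces (4,1) = 4.
Column 2 already has 4; hence (4,2) = 3.
Row 4 already has 2, leaving (4,3) = 1.
Filled in: 1 2 3 4 / 3 4 2 1 / 2 1 4 3 / 4 3 1 2.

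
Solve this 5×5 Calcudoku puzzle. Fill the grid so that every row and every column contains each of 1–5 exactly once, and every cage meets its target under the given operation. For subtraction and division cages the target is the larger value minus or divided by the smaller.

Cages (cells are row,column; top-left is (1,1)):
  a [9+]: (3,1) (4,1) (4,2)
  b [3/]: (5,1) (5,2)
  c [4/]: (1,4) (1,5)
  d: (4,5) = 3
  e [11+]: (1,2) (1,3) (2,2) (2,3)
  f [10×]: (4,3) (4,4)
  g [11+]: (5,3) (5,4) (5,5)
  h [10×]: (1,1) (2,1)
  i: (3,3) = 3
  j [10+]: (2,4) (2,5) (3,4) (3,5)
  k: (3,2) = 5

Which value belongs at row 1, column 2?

Cage k is a single given cell, which forces (3,2) = 5.
I is a freebie, which forces (3,3) = 3.
Cage d is a single given cell, which forces (4,5) = 3.
Row 1 needs a 3, and only (1,2) is open for it.
Cage b needs two cells with quotient 3, which forces (5,1) = 3.
Column 2 now contains 3; hence (5,2) = 1.
Column 2 now contains 1, so (2,2) = 2.
Column 2 already has 2, leaving (4,2) = 4.
Cage h needs two cells with product 10, so (1,1) = 2.
Row 2 already has 2, so (2,1) = 5.
Cage a needs sum 9, which forces (3,1) = 4.
Cage a has sum 9; hence (4,1) = 1.
Cage e has sum 11, so (1,3) = 5.
Cage e has sum 11, leaving (2,3) = 1.
Cage j needs sum 10, which forces (2,4) = 3.
Cage j needs sum 10, so (2,5) = 4.
Column 3 already has 5; hence (4,3) = 2.
2 is placed in row 4, leaving (4,4) = 5.
2 is placed in column 3, so (5,3) = 4.
Row 5 now contains 4, leaving (5,4) = 2.
Row 5 already has 2, so (5,5) = 5.
Cage c's pair has quotient 4, leaving (1,4) = 4.
Column 5 now contains 4; hence (1,5) = 1.
2 is placed in column 4, so (3,4) = 1.
Cage j needs sum 10, leaving (3,5) = 2.
Completed grid: 2 3 5 4 1 / 5 2 1 3 4 / 4 5 3 1 2 / 1 4 2 5 3 / 3 1 4 2 5.

3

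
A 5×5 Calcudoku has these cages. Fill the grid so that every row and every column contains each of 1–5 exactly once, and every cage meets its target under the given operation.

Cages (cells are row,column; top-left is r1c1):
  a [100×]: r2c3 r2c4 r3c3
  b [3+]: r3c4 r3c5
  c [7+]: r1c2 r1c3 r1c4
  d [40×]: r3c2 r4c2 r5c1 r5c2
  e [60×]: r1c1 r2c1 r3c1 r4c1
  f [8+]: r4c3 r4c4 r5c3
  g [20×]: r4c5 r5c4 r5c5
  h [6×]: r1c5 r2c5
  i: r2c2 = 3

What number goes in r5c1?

2

Cage i is given, so r2c2 = 3.
The 3 cells of cage a must have product 100, which forces r2c3 = 4.
The 3 cells of cage a must have product 100, so r2c4 = 5.
Row 2 already has 3, leaving r2c5 = 2.
The 3 cells of cage a must have product 100, so r3c3 = 5.
Column 5 now contains 2; hence r3c5 = 1.
Column 5 now contains 2; hence r1c5 = 3.
Row 2 now contains 5; hence r2c1 = 1.
Row 3 already has 1, which forces r3c4 = 2.
Cage g has product 20; hence r5c4 = 1.
1 is placed in column 4, so r1c4 = 4.
Row 3 already has 2, so r3c2 = 4.
The 4 cells of cage d must have product 40; hence r4c2 = 1.
1 is placed in row 4; hence r4c3 = 2.
4 is placed in column 4, leaving r4c4 = 3.
1 is placed in row 5, so r5c3 = 3.
Row 1 now contains 4, which forces r1c1 = 5.
1 is placed in column 2, leaving r1c2 = 2.
Column 3 already has 2, so r1c3 = 1.
4 is placed in row 3, leaving r3c1 = 3.
Cage e has product 60, leaving r4c1 = 4.
Row 4 already has 4, which forces r4c5 = 5.
5 is placed in column 1; hence r5c1 = 2.
2 is placed in column 2, leaving r5c2 = 5.
Column 5 now contains 5, which forces r5c5 = 4.
Filled in: 5 2 1 4 3 / 1 3 4 5 2 / 3 4 5 2 1 / 4 1 2 3 5 / 2 5 3 1 4.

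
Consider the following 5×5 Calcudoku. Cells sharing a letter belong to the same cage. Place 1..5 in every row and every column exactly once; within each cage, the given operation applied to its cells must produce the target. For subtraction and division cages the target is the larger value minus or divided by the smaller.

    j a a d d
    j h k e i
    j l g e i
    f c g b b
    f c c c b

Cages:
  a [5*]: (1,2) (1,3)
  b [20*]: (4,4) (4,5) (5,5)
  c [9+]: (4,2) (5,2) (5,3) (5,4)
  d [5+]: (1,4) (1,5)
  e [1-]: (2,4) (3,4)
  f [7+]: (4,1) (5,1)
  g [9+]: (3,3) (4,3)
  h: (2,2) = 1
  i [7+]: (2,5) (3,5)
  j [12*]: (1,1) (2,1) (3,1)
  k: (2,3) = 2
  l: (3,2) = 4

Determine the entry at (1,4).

H is a freebie, so (2,2) = 1.
K is a freebie; hence (2,3) = 2.
L is a freebie, leaving (3,2) = 4.
Row 3 already has 4, leaving (3,3) = 5.
5 is placed in column 3, so (4,3) = 4.
Column 2 now contains 1; hence (1,2) = 5.
5 is placed in column 3, which forces (1,3) = 1.
Cage c has sum 9, which forces (4,2) = 3.
Cage c needs sum 9, which forces (5,2) = 2.
Column 3 already has 1, leaving (5,3) = 3.
Row 5 now contains 3, so (5,4) = 1.
Row 5 now contains 2, so (5,5) = 4.
4 is placed in column 5, which forces (2,5) = 5.
Cage j has product 12, which forces (3,1) = 1.
The two cells of cage i must have sum 7, which forces (3,5) = 2.
Cage f's pair has sum 7; hence (4,1) = 2.
The 3 cells of cage b must have product 20, so (4,4) = 5.
Cage b needs product 20; hence (4,5) = 1.
Row 5 already has 4, which forces (5,1) = 5.
The two cells of cage d must have sum 5, so (1,4) = 2.
Column 5 now contains 2; hence (1,5) = 3.
Cage e needs two cells with difference 1; hence (2,4) = 4.
2 is placed in row 3, which forces (3,4) = 3.
3 is placed in row 1, so (1,1) = 4.
Row 2 now contains 4, which forces (2,1) = 3.
Filled in: 4 5 1 2 3 / 3 1 2 4 5 / 1 4 5 3 2 / 2 3 4 5 1 / 5 2 3 1 4.

2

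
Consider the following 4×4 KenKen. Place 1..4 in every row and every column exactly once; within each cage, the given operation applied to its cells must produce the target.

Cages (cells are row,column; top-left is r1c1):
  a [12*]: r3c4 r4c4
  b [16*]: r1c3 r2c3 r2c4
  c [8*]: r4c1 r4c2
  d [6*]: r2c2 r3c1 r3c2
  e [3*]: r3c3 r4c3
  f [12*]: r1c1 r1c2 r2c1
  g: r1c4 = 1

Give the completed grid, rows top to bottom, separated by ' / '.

Cage g is given, so r1c4 = 1.
Row 2 needs a 3, and only r2c2 is open for it.
Cage f needs product 12; hence r1c1 = 3.
The only place for 4 in row 3 is r3c4.
The 3 cells of cage b must have product 16, so r1c3 = 2.
Cage b has product 16, leaving r2c3 = 4.
4 is placed in column 4, which forces r2c4 = 2.
4 is placed in column 4, so r4c4 = 3.
Row 1 already has 2, which forces r1c2 = 4.
Row 2 now contains 2; hence r2c1 = 1.
Column 1 already has 1, so r3c1 = 2.
Row 3 now contains 2, leaving r3c2 = 1.
The two cells of cage e must have product 3, so r3c3 = 3.
Column 1 now contains 2; hence r4c1 = 4.
Column 2 already has 4, leaving r4c2 = 2.
3 is placed in row 4, so r4c3 = 1.

3 4 2 1 / 1 3 4 2 / 2 1 3 4 / 4 2 1 3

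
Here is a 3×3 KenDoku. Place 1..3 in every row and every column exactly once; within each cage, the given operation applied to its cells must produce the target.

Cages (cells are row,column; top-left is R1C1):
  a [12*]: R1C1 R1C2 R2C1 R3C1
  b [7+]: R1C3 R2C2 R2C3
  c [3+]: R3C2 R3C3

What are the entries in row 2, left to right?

Cage a needs product 12, leaving R1C2 = 2.
Row 1 now contains 2, leaving R1C3 = 3.
Column 2 now contains 2, so R2C2 = 3.
Column 3 already has 3; hence R2C3 = 1.
Column 2 now contains 2, which forces R3C2 = 1.
Column 3 already has 1, which forces R3C3 = 2.
Row 1 now contains 3; hence R1C1 = 1.
Row 2 already has 1, leaving R2C1 = 2.
2 is placed in row 3, so R3C1 = 3.
Completed grid: 1 2 3 / 2 3 1 / 3 1 2.

2 3 1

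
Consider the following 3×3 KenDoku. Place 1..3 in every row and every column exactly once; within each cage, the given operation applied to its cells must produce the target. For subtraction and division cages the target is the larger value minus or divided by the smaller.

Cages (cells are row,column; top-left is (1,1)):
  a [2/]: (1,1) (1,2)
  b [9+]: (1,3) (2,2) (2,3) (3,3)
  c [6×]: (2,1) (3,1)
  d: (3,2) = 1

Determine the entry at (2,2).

3

Cage b has sum 9, so (2,2) = 3.
Cage d is given, so (3,2) = 1.
Cage a needs two cells with quotient 2, so (1,1) = 1.
Column 2 already has 1; hence (1,2) = 2.
Row 1 now contains 2, leaving (1,3) = 3.
Row 2 already has 3; hence (2,1) = 2.
Row 2 already has 2; hence (2,3) = 1.
The two cells of cage c must have product 6, leaving (3,1) = 3.
Column 3 now contains 3; hence (3,3) = 2.
Filled in: 1 2 3 / 2 3 1 / 3 1 2.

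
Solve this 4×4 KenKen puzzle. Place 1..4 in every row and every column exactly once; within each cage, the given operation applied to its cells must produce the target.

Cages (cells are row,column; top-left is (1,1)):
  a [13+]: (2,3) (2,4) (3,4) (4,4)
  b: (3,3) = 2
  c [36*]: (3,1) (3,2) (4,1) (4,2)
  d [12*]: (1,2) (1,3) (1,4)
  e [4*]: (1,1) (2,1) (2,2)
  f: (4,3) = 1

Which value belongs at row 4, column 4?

2

Cage a needs sum 13, which forces (2,3) = 4.
B is a freebie; hence (3,3) = 2.
Cage f is given, which forces (4,3) = 1.
Cage e needs product 4, leaving (1,1) = 2.
Column 3 now contains 1, so (1,3) = 3.
4 is placed in row 2, so (2,1) = 1.
Cage e has product 4, which forces (2,2) = 2.
Row 2 now contains 2; hence (2,4) = 3.
Column 1 already has 1, which forces (3,1) = 3.
Row 3 already has 3; hence (3,2) = 1.
3 is placed in column 4, so (3,4) = 4.
Column 1 already has 3; hence (4,1) = 4.
4 is placed in row 4, which forces (4,2) = 3.
4 is placed in column 4, so (4,4) = 2.
Column 2 already has 1; hence (1,2) = 4.
4 is placed in column 4, leaving (1,4) = 1.
Completed grid: 2 4 3 1 / 1 2 4 3 / 3 1 2 4 / 4 3 1 2.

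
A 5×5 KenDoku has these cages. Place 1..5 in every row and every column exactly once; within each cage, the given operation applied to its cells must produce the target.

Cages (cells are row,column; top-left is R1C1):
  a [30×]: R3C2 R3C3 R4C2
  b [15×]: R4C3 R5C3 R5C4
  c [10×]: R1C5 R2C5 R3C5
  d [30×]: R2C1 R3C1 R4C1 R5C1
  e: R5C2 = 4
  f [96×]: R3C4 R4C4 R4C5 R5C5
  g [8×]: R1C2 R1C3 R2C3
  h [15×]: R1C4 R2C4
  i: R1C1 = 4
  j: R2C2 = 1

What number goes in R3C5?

Cage i is a single given cell, so R1C1 = 4.
J is a freebie, so R2C2 = 1.
E is a freebie, so R5C2 = 4.
1 is placed in column 2, which forces R1C2 = 2.
Cage g needs product 8, leaving R1C3 = 1.
Row 1 now contains 1, so R1C5 = 5.
Cage g needs product 8, which forces R2C3 = 4.
Column 5 already has 5, leaving R2C5 = 2.
Cage f needs product 96, so R3C4 = 4.
Column 5 now contains 2; hence R3C5 = 1.
Cage f has product 96; hence R4C5 = 4.
Column 5 now contains 2; hence R5C5 = 3.
Row 1 now contains 5, leaving R1C4 = 3.
The two cells of cage h must have product 15, which forces R2C4 = 5.
The 3 cells of cage a must have product 30, so R3C3 = 2.
Cage b needs product 15, which forces R4C3 = 3.
The 4 cells of cage f must have product 96; hence R4C4 = 2.
Row 5 now contains 3, which forces R5C3 = 5.
Cage b has product 15, which forces R5C4 = 1.
Row 2 already has 5, so R2C1 = 3.
Cage d has product 30; hence R3C1 = 5.
Cage a needs product 30, leaving R3C2 = 3.
Cage d has product 30, leaving R4C1 = 1.
Row 4 already has 3, leaving R4C2 = 5.
Row 5 now contains 1, so R5C1 = 2.
Filled in: 4 2 1 3 5 / 3 1 4 5 2 / 5 3 2 4 1 / 1 5 3 2 4 / 2 4 5 1 3.

1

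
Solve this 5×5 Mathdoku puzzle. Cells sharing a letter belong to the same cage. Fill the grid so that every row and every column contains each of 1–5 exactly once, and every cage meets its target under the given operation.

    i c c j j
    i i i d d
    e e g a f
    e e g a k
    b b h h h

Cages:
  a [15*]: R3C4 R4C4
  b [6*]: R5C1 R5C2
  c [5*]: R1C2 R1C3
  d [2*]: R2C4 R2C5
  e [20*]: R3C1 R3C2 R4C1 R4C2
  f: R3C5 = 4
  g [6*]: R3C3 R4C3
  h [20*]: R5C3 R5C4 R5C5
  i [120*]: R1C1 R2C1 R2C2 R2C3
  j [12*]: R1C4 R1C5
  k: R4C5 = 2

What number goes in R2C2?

3

F is a freebie, which forces R3C5 = 4.
K is a freebie; hence R4C5 = 2.
Cage j needs two cells with product 12, so R1C4 = 4.
Column 5 already has 4, so R1C5 = 3.
The two cells of cage d must have product 2, which forces R2C4 = 2.
Column 5 now contains 2, so R2C5 = 1.
Cage g needs two cells with product 6; hence R3C3 = 2.
Row 4 now contains 2, leaving R4C3 = 3.
Row 4 now contains 3, which forces R4C4 = 5.
Column 4 now contains 5, leaving R5C4 = 1.
1 is placed in column 5, so R5C5 = 5.
Cage i needs product 120, so R1C1 = 2.
Column 4 now contains 5, which forces R3C4 = 3.
Column 1 now contains 2; hence R5C1 = 3.
3 is placed in row 5; hence R5C2 = 2.
Row 5 now contains 5, leaving R5C3 = 4.
Cage i needs product 120, which forces R2C1 = 4.
The 4 cells of cage i must have product 120; hence R2C2 = 3.
4 is placed in column 3, which forces R2C3 = 5.
Column 1 already has 4, so R4C1 = 1.
Row 4 now contains 1; hence R4C2 = 4.
Cage c's pair has product 5; hence R1C2 = 5.
Column 3 now contains 5, leaving R1C3 = 1.
Column 1 now contains 1; hence R3C1 = 5.
Cage e has product 20, so R3C2 = 1.
The full grid is 2 5 1 4 3 / 4 3 5 2 1 / 5 1 2 3 4 / 1 4 3 5 2 / 3 2 4 1 5.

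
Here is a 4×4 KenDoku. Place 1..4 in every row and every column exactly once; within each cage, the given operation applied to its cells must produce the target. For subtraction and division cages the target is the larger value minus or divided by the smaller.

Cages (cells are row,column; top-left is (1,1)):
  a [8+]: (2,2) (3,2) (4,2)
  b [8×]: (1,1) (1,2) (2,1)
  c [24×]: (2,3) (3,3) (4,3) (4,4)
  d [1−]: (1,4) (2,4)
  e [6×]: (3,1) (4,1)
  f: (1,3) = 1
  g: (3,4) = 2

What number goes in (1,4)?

F is a freebie, which forces (1,3) = 1.
Cage g is a single given cell; hence (3,4) = 2.
The 3 cells of cage b must have product 8; hence (2,1) = 1.
Row 3 now contains 2; hence (3,1) = 3.
Row 3 already has 3; hence (3,3) = 4.
Cage e's pair has product 6; hence (4,1) = 2.
Row 4 already has 2; hence (4,3) = 3.
Cage c needs product 24, which forces (4,4) = 1.
2 is placed in column 1, leaving (1,1) = 4.
Cage b needs product 8, which forces (1,2) = 2.
4 is placed in row 1, so (1,4) = 3.
Cage a has sum 8, leaving (2,2) = 3.
3 is placed in column 3, which forces (2,3) = 2.
3 is placed in column 4, which forces (2,4) = 4.
Row 3 now contains 4, leaving (3,2) = 1.
Row 4 already has 1; hence (4,2) = 4.
Filled in: 4 2 1 3 / 1 3 2 4 / 3 1 4 2 / 2 4 3 1.

3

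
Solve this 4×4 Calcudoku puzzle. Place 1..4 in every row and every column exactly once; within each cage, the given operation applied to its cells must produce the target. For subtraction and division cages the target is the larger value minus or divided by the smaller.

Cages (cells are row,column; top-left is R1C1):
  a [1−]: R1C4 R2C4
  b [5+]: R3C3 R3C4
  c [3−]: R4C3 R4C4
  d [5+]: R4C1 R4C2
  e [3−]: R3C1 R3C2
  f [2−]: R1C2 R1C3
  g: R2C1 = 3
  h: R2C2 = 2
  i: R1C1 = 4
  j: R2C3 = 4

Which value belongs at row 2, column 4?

I is a freebie, which forces R1C1 = 4.
Cage g is given, so R2C1 = 3.
H is a freebie, which forces R2C2 = 2.
Cage j is a single given cell, so R2C3 = 4.
Row 2 now contains 4, so R2C4 = 1.
Column 1 already has 4, leaving R3C1 = 1.
1 is placed in row 3, leaving R3C2 = 4.
1 is placed in column 1, so R4C1 = 2.
4 is placed in column 3, so R4C3 = 1.
1 is placed in column 4, so R4C4 = 4.
Cage f's pair has difference 2; hence R1C2 = 1.
Cage f needs two cells with difference 2, which forces R1C3 = 3.
Cage a needs two cells with difference 1, so R1C4 = 2.
3 is placed in column 3, leaving R3C3 = 2.
Column 4 already has 2; hence R3C4 = 3.
Row 4 now contains 1, leaving R4C2 = 3.
Filled in: 4 1 3 2 / 3 2 4 1 / 1 4 2 3 / 2 3 1 4.

1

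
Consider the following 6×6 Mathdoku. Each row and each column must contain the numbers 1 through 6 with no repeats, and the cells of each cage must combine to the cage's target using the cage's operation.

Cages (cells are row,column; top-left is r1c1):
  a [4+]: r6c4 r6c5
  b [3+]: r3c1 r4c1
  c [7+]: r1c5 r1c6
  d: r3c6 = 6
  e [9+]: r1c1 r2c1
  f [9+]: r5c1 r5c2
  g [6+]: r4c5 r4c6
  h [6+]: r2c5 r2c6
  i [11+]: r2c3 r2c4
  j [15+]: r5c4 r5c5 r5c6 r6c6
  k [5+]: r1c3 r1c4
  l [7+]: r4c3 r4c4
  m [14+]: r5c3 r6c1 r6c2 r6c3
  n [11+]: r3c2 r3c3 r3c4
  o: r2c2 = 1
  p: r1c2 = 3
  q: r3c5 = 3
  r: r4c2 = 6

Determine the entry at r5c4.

2

Cage p is given, leaving r1c2 = 3.
Cage o is a single given cell, which forces r2c2 = 1.
Q is a freebie, which forces r3c5 = 3.
Cage d is given; hence r3c6 = 6.
R is a freebie, leaving r4c2 = 6.
Column 5 already has 3, which forces r6c5 = 1.
Row 6 now contains 1, leaving r6c4 = 3.
The only place for 3 in row 2 is r2c1.
Cage e needs two cells with sum 9, which forces r1c1 = 6.
The only place for 1 in row 3 is r3c1.
1 is placed in column 1, which forces r4c1 = 2.
The two cells of cage l must have sum 7, so r4c3 = 3.
The two cells of cage l must have sum 7, leaving r4c4 = 4.
Cage g's pair has sum 6; hence r4c5 = 5.
Cage g's pair has sum 6; hence r4c6 = 1.
The two cells of cage k must have sum 5, leaving r1c3 = 4.
4 is placed in column 4, so r1c4 = 1.
5 is placed in column 5, which forces r1c5 = 2.
Cage c needs two cells with sum 7, leaving r1c6 = 5.
Column 5 already has 2, which forces r2c5 = 4.
4 is placed in row 2, so r2c6 = 2.
Column 5 now contains 4, so r5c5 = 6.
Column 6 already has 2, which forces r5c6 = 3.
Cage m has sum 14, so r6c2 = 2.
Cage m has sum 14; hence r6c3 = 6.
Column 6 already has 2; hence r6c6 = 4.
6 is placed in column 3, leaving r2c3 = 5.
The two cells of cage i must have sum 11; hence r2c4 = 6.
Cage n needs sum 11, so r3c2 = 4.
5 is placed in column 3, which forces r3c3 = 2.
Row 3 already has 2, leaving r3c4 = 5.
Column 2 already has 4, leaving r5c2 = 5.
Cage m has sum 14; hence r5c3 = 1.
The 4 cells of cage j must have sum 15, so r5c4 = 2.
Row 6 already has 4, which forces r6c1 = 5.
Row 5 already has 5, leaving r5c1 = 4.
The full grid is 6 3 4 1 2 5 / 3 1 5 6 4 2 / 1 4 2 5 3 6 / 2 6 3 4 5 1 / 4 5 1 2 6 3 / 5 2 6 3 1 4.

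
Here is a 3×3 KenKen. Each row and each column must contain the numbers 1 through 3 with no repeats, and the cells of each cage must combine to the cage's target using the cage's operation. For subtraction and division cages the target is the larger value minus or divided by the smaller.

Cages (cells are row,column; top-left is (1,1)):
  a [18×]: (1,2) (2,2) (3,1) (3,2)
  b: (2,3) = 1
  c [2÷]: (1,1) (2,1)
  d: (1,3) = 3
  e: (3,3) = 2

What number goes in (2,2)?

3

Cage d is a single given cell, so (1,3) = 3.
B is a freebie, which forces (2,3) = 1.
Cage a needs product 18; hence (3,1) = 3.
Cage e is given, so (3,3) = 2.
Cage c's pair has quotient 2, so (1,1) = 1.
Cage a needs product 18, which forces (1,2) = 2.
Row 2 now contains 1, so (2,1) = 2.
Cage a has product 18; hence (2,2) = 3.
2 is placed in row 3; hence (3,2) = 1.
Completed grid: 1 2 3 / 2 3 1 / 3 1 2.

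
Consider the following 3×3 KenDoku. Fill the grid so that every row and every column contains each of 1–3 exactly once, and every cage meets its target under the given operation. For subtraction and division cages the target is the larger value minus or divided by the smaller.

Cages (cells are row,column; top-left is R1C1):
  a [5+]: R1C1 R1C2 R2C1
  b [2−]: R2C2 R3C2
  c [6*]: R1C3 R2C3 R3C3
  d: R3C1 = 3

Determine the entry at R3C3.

2

Cage d is given; hence R3C1 = 3.
3 is placed in row 3, which forces R3C2 = 1.
1 is placed in row 3; hence R3C3 = 2.
Column 1 already has 3, which forces R1C1 = 1.
Column 2 now contains 1, which forces R1C2 = 2.
1 is placed in row 1, so R1C3 = 3.
Cage a needs sum 5, leaving R2C1 = 2.
Column 2 now contains 1; hence R2C2 = 3.
Column 3 already has 3, leaving R2C3 = 1.
Completed grid: 1 2 3 / 2 3 1 / 3 1 2.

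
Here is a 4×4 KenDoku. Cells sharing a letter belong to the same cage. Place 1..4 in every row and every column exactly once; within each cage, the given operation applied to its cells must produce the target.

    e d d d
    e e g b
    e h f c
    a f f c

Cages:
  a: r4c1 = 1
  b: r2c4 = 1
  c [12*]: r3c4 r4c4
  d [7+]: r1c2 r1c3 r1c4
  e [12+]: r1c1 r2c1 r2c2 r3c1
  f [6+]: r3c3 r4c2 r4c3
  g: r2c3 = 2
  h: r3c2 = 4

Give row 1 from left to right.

Cage g is a single given cell; hence r2c3 = 2.
B is a freebie; hence r2c4 = 1.
Cage h is a single given cell, so r3c2 = 4.
Row 3 already has 4; hence r3c4 = 3.
A is a freebie, leaving r4c1 = 1.
Column 4 now contains 3, so r4c4 = 4.
The 4 cells of cage e must have sum 12, which forces r1c1 = 3.
The 3 cells of cage d must have sum 7; hence r1c2 = 1.
The 3 cells of cage d must have sum 7; hence r1c3 = 4.
4 is placed in column 4, so r1c4 = 2.
Cage e has sum 12, leaving r2c1 = 4.
Column 2 already has 4, so r2c2 = 3.
1 is placed in column 1, which forces r3c1 = 2.
Row 3 already has 3, which forces r3c3 = 1.
Cage f needs sum 6, so r4c2 = 2.
Row 4 already has 4; hence r4c3 = 3.
Filled in: 3 1 4 2 / 4 3 2 1 / 2 4 1 3 / 1 2 3 4.

3 1 4 2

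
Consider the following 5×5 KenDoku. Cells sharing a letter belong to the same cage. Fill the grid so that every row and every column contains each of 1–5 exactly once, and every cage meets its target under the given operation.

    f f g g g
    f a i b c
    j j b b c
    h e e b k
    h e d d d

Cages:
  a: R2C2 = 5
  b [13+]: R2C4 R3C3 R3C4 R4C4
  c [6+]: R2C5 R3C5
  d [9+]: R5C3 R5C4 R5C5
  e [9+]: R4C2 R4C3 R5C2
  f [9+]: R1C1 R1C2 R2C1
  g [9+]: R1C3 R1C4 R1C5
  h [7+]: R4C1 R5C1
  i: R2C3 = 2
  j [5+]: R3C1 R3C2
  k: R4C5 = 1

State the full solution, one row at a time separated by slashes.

A is a freebie, so R2C2 = 5.
Cage i is a single given cell, leaving R2C3 = 2.
K is a freebie, so R4C5 = 1.
Column 5 now contains 1; hence R2C5 = 4.
The two cells of cage c must have sum 6; hence R3C5 = 2.
In column 4, 4 can only go at R4C4, so R4C4 = 4.
Cage b needs sum 13, leaving R2C4 = 1.
1 is placed in row 2, so R2C1 = 3.
Column 1 needs a 1, and only R3C1 is open for it.
Row 3 already has 1, leaving R3C2 = 4.
Column 2 already has 4, so R5C2 = 1.
Row 5 now contains 1, so R5C3 = 4.
The 3 cells of cage f must have sum 9, so R1C1 = 4.
1 is placed in column 2, which forces R1C2 = 2.
4 is placed in column 3, so R1C3 = 1.
Cage e has sum 9, so R4C2 = 3.
Cage e has sum 9; hence R4C3 = 5.
The 3 cells of cage d must have sum 9, so R5C4 = 2.
Cage d has sum 9, which forces R5C5 = 3.
Cage g needs sum 9, which forces R1C4 = 3.
3 is placed in column 5, so R1C5 = 5.
Column 3 already has 5, so R3C3 = 3.
Cage b has sum 13, which forces R3C4 = 5.
5 is placed in row 4, leaving R4C1 = 2.
Row 5 now contains 2, leaving R5C1 = 5.

4 2 1 3 5 / 3 5 2 1 4 / 1 4 3 5 2 / 2 3 5 4 1 / 5 1 4 2 3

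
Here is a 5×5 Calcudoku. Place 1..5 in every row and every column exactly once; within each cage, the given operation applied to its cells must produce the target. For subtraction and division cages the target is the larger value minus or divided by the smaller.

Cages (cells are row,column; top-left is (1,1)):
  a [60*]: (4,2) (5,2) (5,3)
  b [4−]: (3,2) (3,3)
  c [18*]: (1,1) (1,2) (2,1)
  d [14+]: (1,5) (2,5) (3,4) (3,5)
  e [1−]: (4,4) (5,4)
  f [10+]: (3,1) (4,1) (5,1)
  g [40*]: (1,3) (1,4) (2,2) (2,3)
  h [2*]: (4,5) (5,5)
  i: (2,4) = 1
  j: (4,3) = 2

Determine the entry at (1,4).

5

Cage c has product 18, which forces (1,1) = 2.
The 3 cells of cage c must have product 18, so (1,2) = 3.
Cage c has product 18, leaving (2,1) = 3.
Cage i is a single given cell, so (2,4) = 1.
Cage j is given; hence (4,3) = 2.
Row 4 now contains 2, which forces (4,5) = 1.
Column 5 already has 1, so (5,5) = 2.
Cage g needs product 40; hence (1,3) = 1.
The 4 cells of cage g must have product 40; hence (2,2) = 2.
Column 3 now contains 1, which forces (3,3) = 5.
Cage d has sum 14, which forces (3,4) = 2.
Cage d needs sum 14, so (3,5) = 3.
The 3 cells of cage a must have product 60, leaving (5,3) = 3.
The 4 cells of cage g must have product 40, leaving (1,4) = 5.
5 is placed in row 1, which forces (1,5) = 4.
5 is placed in column 3; hence (2,3) = 4.
Column 5 now contains 4, leaving (2,5) = 5.
5 is placed in row 3, leaving (3,2) = 1.
Column 4 now contains 5, so (5,4) = 4.
Row 3 already has 1, so (3,1) = 4.
Cage f needs sum 10, which forces (4,1) = 5.
The 3 cells of cage a must have product 60, so (4,2) = 4.
Column 4 now contains 4; hence (4,4) = 3.
Cage f needs sum 10, which forces (5,1) = 1.
4 is placed in row 5, which forces (5,2) = 5.
The full grid is 2 3 1 5 4 / 3 2 4 1 5 / 4 1 5 2 3 / 5 4 2 3 1 / 1 5 3 4 2.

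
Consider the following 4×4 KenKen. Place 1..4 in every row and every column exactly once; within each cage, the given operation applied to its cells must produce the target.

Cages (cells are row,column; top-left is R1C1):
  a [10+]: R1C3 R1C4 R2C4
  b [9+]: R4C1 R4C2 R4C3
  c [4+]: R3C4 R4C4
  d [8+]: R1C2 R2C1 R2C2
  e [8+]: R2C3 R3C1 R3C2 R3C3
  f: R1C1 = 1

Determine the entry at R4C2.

Cage f is given; hence R1C1 = 1.
The only place for 1 in row 4 is R4C4.
Column 4 already has 1, leaving R3C4 = 3.
The 3 cells of cage a must have sum 10, which forces R1C3 = 4.
The 3 cells of cage a must have sum 10, leaving R1C4 = 2.
The 4 cells of cage e must have sum 8, which forces R2C3 = 1.
3 is placed in column 4; hence R2C4 = 4.
Cage e has sum 8, which forces R3C2 = 1.
Column 3 already has 4, which forces R3C3 = 2.
2 is placed in column 3; hence R4C3 = 3.
Row 1 already has 2; hence R1C2 = 3.
Cage d needs sum 8, so R2C1 = 3.
Row 2 now contains 4, so R2C2 = 2.
2 is placed in row 3, which forces R3C1 = 4.
Column 1 already has 4, leaving R4C1 = 2.
Column 2 now contains 2, which forces R4C2 = 4.
Completed grid: 1 3 4 2 / 3 2 1 4 / 4 1 2 3 / 2 4 3 1.

4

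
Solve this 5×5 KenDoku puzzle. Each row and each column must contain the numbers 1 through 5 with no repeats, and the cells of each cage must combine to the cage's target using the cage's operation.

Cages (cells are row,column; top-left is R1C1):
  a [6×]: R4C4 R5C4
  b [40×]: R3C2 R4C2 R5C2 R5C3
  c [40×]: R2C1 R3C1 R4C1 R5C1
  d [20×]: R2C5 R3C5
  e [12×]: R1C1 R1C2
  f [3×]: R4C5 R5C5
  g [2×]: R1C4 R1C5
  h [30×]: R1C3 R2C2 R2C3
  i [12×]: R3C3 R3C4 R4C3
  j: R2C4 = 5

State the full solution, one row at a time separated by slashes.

Cage j is given, leaving R2C4 = 5.
5 is placed in row 2, which forces R2C5 = 4.
Column 5 now contains 4; hence R3C5 = 5.
The 3 cells of cage h must have product 30; hence R1C3 = 5.
Row 2 needs a 1, and only R2C1 is open for it.
The only place for 3 in column 1 is R1C1.
3 is placed in row 1, so R1C2 = 4.
The 4 cells of cage b must have product 40; hence R5C3 = 4.
Row 3 needs a 3, and only R3C3 is open for it.
Cage h has product 30; hence R2C2 = 3.
Column 3 already has 3, which forces R2C3 = 2.
2 is placed in column 3, which forces R4C3 = 1.
1 is placed in row 4, which forces R4C5 = 3.
3 is placed in column 5, so R5C5 = 1.
Cage g needs two cells with product 2; hence R1C4 = 1.
Column 5 now contains 1; hence R1C5 = 2.
Cage b has product 40; hence R3C2 = 1.
Cage i needs product 12, which forces R3C4 = 4.
Row 4 already has 3; hence R4C4 = 2.
The two cells of cage a must have product 6, leaving R5C4 = 3.
Row 3 already has 4; hence R3C1 = 2.
The 4 cells of cage c must have product 40, which forces R4C1 = 4.
2 is placed in row 4, so R4C2 = 5.
Cage c needs product 40; hence R5C1 = 5.
Cage b has product 40; hence R5C2 = 2.

3 4 5 1 2 / 1 3 2 5 4 / 2 1 3 4 5 / 4 5 1 2 3 / 5 2 4 3 1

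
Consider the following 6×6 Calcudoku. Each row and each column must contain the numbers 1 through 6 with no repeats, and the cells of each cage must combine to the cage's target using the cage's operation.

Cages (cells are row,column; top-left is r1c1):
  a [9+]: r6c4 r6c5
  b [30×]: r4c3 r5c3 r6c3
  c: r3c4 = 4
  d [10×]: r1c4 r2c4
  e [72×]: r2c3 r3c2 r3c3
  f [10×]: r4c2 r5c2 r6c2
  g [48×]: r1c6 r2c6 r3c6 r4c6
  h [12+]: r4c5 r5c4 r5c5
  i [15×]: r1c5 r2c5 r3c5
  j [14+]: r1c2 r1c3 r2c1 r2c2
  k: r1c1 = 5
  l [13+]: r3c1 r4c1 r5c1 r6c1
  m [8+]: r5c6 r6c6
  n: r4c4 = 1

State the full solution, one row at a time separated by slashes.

K is a freebie, so r1c1 = 5.
Row 1 already has 5, leaving r1c4 = 2.
Column 4 already has 2, which forces r2c4 = 5.
C is a freebie, so r3c4 = 4.
Cage n is a single given cell, which forces r4c4 = 1.
The 3 cells of cage i must have product 15; hence r3c5 = 5.
In row 6, 4 can only go at r6c1, so r6c1 = 4.
The only place for 4 in row 5 is r5c5.
Cage h has sum 12; hence r4c5 = 2.
The 3 cells of cage h must have sum 12, so r5c4 = 6.
Column 4 now contains 6; hence r6c4 = 3.
Row 6 already has 3; hence r6c5 = 6.
Row 4 already has 2, which forces r4c1 = 6.
Row 4 already has 2, so r4c2 = 5.
Row 4 already has 5; hence r4c3 = 3.
6 is placed in row 4; hence r4c6 = 4.
Cage m's pair has sum 8, which forces r5c6 = 3.
Cage m needs two cells with sum 8, which forces r6c6 = 5.
The 3 cells of cage b must have product 30, so r5c3 = 5.
Cage b needs product 30, so r6c3 = 2.
The 3 cells of cage e must have product 72, leaving r2c3 = 4.
Cage e has product 72; hence r3c2 = 3.
2 is placed in column 3, leaving r3c3 = 6.
The 3 cells of cage f must have product 10, so r5c2 = 2.
Row 6 now contains 2, which forces r6c2 = 1.
Cage j has sum 14; hence r1c2 = 4.
6 is placed in column 3; hence r1c3 = 1.
Row 1 now contains 1, which forces r1c5 = 3.
Row 1 now contains 1, so r1c6 = 6.
The 4 cells of cage j must have sum 14, which forces r2c1 = 3.
Column 2 now contains 1; hence r2c2 = 6.
Column 5 now contains 3, which forces r2c5 = 1.
Row 2 already has 1, which forces r2c6 = 2.
Cage l needs sum 13, so r3c1 = 2.
Column 6 already has 2, which forces r3c6 = 1.
Row 5 now contains 2, leaving r5c1 = 1.

5 4 1 2 3 6 / 3 6 4 5 1 2 / 2 3 6 4 5 1 / 6 5 3 1 2 4 / 1 2 5 6 4 3 / 4 1 2 3 6 5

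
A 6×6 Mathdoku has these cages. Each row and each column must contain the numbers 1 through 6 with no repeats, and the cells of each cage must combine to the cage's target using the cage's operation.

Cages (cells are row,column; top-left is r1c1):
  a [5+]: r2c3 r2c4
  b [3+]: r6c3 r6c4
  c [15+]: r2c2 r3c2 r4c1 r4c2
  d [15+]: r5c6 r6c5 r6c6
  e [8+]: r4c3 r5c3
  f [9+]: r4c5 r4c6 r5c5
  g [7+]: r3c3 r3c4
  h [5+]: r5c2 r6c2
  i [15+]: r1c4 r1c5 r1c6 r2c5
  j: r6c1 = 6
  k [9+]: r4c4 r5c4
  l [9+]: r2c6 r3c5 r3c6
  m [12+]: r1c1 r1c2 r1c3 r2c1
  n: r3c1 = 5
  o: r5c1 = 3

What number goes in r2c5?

N is a freebie; hence r3c1 = 5.
Cage o is a single given cell; hence r5c1 = 3.
Cage j is given, leaving r6c1 = 6.
The 3 cells of cage d must have sum 15, leaving r5c6 = 6.
The only place for 3 in row 6 is r6c2.
The two cells of cage h must have sum 5, which forces r5c2 = 2.
Row 5 now contains 2, so r5c3 = 5.
Row 5 already has 5, leaving r5c4 = 4.
Row 5 already has 4, so r5c5 = 1.
Cage c has sum 15, leaving r4c1 = 4.
The two cells of cage e must have sum 8, which forces r4c3 = 3.
4 is placed in column 4, leaving r4c4 = 5.
5 is placed in row 4, so r4c5 = 6.
5 is placed in row 4, which forces r4c6 = 2.
Cage m needs sum 12, leaving r1c2 = 5.
Cage m has sum 12, which forces r1c3 = 4.
Column 3 already has 4; hence r2c3 = 2.
Row 4 already has 6, leaving r4c2 = 1.
Column 3 already has 2, which forces r6c3 = 1.
1 is placed in row 6, so r6c4 = 2.
The 4 cells of cage m must have sum 12, leaving r1c1 = 2.
Cage i has sum 15, which forces r1c4 = 6.
Row 1 already has 2, so r1c5 = 3.
Row 1 already has 3, so r1c6 = 1.
Row 2 already has 2, so r2c1 = 1.
Cage a needs two cells with sum 5, which forces r2c4 = 3.
Column 3 already has 1, which forces r3c3 = 6.
Cage g's pair has sum 7; hence r3c4 = 1.
The 4 cells of cage c must have sum 15, which forces r2c2 = 6.
Cage i needs sum 15, which forces r2c5 = 5.
Cage l has sum 9, which forces r2c6 = 4.
Row 3 already has 6, so r3c2 = 4.
Cage l has sum 9, which forces r3c5 = 2.
Cage l needs sum 9; hence r3c6 = 3.
Column 5 already has 5, which forces r6c5 = 4.
Column 6 now contains 4; hence r6c6 = 5.
The full grid is 2 5 4 6 3 1 / 1 6 2 3 5 4 / 5 4 6 1 2 3 / 4 1 3 5 6 2 / 3 2 5 4 1 6 / 6 3 1 2 4 5.

5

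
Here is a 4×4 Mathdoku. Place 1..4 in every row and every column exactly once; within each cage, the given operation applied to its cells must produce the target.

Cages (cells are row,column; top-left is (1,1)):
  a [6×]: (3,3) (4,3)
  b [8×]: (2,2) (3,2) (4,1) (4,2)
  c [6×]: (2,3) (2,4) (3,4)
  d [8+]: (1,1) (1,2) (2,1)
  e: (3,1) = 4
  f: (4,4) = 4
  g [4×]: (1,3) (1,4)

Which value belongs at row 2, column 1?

3

E is a freebie, leaving (3,1) = 4.
Cage b needs product 8, which forces (4,1) = 1.
Cage f is given; hence (4,4) = 4.
Cage d has sum 8; hence (1,1) = 2.
Cage d has sum 8; hence (1,2) = 3.
Cage g needs two cells with product 4; hence (1,3) = 4.
Column 4 now contains 4; hence (1,4) = 1.
The 3 cells of cage d must have sum 8, which forces (2,1) = 3.
The 4 cells of cage b must have product 8, so (2,2) = 4.
Row 2 now contains 3; hence (2,4) = 2.
The 4 cells of cage b must have product 8, so (3,2) = 1.
Column 4 now contains 2; hence (3,4) = 3.
Row 4 now contains 4, which forces (4,2) = 2.
Row 4 already has 2, so (4,3) = 3.
2 is placed in row 2, so (2,3) = 1.
3 is placed in row 3, so (3,3) = 2.
Filled in: 2 3 4 1 / 3 4 1 2 / 4 1 2 3 / 1 2 3 4.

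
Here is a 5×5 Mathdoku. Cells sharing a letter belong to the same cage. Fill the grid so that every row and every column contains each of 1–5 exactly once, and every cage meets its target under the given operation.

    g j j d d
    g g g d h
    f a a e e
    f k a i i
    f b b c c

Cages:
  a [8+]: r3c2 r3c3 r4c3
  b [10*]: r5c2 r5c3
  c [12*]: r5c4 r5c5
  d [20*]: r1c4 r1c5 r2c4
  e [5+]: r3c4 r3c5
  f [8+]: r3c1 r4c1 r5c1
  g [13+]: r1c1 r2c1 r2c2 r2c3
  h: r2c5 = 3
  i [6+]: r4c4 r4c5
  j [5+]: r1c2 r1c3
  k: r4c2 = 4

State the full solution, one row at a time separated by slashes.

H is a freebie; hence r2c5 = 3.
Cage k is a single given cell, so r4c2 = 4.
3 is placed in column 5, leaving r5c5 = 4.
Row 5 already has 4; hence r5c4 = 3.
Column 4 already has 3, so r3c4 = 4.
The two cells of cage e must have sum 5, so r3c5 = 1.
Column 5 now contains 1, leaving r4c5 = 5.
Cage d needs product 20, so r1c4 = 5.
Column 5 now contains 5, leaving r1c5 = 2.
Cage d has product 20, which forces r2c4 = 2.
5 is placed in row 4; hence r4c4 = 1.
2 is placed in row 1, leaving r1c1 = 3.
The two cells of cage j must have sum 5, so r1c2 = 1.
Cage j needs two cells with sum 5; hence r1c3 = 4.
Column 2 now contains 1, so r2c2 = 5.
5 is placed in row 2, leaving r2c3 = 1.
Cage f has sum 8, leaving r3c1 = 5.
The 3 cells of cage a must have sum 8, leaving r3c2 = 3.
Cage a has sum 8, which forces r3c3 = 2.
Row 4 now contains 1, so r4c1 = 2.
Row 4 now contains 1, which forces r4c3 = 3.
The 3 cells of cage f must have sum 8, so r5c1 = 1.
Column 2 already has 5; hence r5c2 = 2.
Column 3 now contains 2; hence r5c3 = 5.
1 is placed in row 2, leaving r2c1 = 4.

3 1 4 5 2 / 4 5 1 2 3 / 5 3 2 4 1 / 2 4 3 1 5 / 1 2 5 3 4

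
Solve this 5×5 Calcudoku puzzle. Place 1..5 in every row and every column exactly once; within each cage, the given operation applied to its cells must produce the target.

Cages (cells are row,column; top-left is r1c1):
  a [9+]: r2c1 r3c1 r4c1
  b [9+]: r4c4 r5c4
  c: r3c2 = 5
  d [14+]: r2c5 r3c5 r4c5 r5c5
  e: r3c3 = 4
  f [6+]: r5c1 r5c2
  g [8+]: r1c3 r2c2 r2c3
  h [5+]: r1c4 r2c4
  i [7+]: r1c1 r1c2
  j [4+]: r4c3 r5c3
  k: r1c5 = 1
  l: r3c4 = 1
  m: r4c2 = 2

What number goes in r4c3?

3

K is a freebie, so r1c5 = 1.
Cage c is a single given cell; hence r3c2 = 5.
Cage e is a single given cell, so r3c3 = 4.
Cage l is given, which forces r3c4 = 1.
Cage m is a single given cell; hence r4c2 = 2.
The only place for 5 in row 1 is r1c3.
Cage g needs sum 8, which forces r2c2 = 1.
Cage g needs sum 8; hence r2c3 = 2.
2 is placed in row 2, which forces r2c4 = 3.
1 is placed in column 2; hence r5c2 = 4.
Row 5 now contains 4; hence r5c4 = 5.
The two cells of cage i must have sum 7, leaving r1c1 = 4.
Column 2 now contains 4; hence r1c2 = 3.
Column 4 already has 3, so r1c4 = 2.
4 is placed in column 1, leaving r2c1 = 5.
Row 2 now contains 5, leaving r2c5 = 4.
Column 4 already has 5, so r4c4 = 4.
Column 5 already has 4; hence r4c5 = 5.
Row 5 already has 5, which forces r5c1 = 2.
2 is placed in row 5, which forces r5c5 = 3.
Column 1 now contains 2, so r3c1 = 3.
3 is placed in column 5, so r3c5 = 2.
The 3 cells of cage a must have sum 9, which forces r4c1 = 1.
The two cells of cage j must have sum 4, leaving r4c3 = 3.
3 is placed in row 5; hence r5c3 = 1.
Completed grid: 4 3 5 2 1 / 5 1 2 3 4 / 3 5 4 1 2 / 1 2 3 4 5 / 2 4 1 5 3.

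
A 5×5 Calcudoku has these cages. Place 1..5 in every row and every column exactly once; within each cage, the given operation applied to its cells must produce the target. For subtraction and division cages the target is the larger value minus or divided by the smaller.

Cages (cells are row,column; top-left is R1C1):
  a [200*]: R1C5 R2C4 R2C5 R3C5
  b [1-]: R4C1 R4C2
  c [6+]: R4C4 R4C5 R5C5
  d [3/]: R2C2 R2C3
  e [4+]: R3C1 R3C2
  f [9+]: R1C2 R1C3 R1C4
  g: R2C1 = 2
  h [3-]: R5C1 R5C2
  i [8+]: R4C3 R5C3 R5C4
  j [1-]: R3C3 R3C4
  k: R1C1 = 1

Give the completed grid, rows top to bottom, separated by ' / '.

1 4 2 3 5 / 2 3 1 5 4 / 3 1 5 4 2 / 4 5 3 2 1 / 5 2 4 1 3

K is a freebie, leaving R1C1 = 1.
Cage g is a single given cell, so R2C1 = 2.
Cage a has product 200; hence R2C4 = 5.
Row 2 now contains 2, which forces R2C5 = 4.
Column 1 already has 1; hence R3C1 = 3.
Row 3 already has 3; hence R3C2 = 1.
1 is placed in column 2, leaving R2C2 = 3.
Cage d needs two cells with quotient 3, leaving R2C3 = 1.
Cage j's pair has difference 1, which forces R3C3 = 5.
Cage j's pair has difference 1; hence R3C4 = 4.
Row 3 now contains 5, which forces R3C5 = 2.
Cage h's pair has difference 3; hence R5C1 = 5.
Cage h needs two cells with difference 3, leaving R5C2 = 2.
Column 2 already has 2; hence R1C2 = 4.
Column 5 already has 2; hence R1C5 = 5.
5 is placed in column 1, which forces R4C1 = 4.
Cage b's pair has difference 1, leaving R4C2 = 5.
4 is placed in row 4, leaving R4C3 = 3.
Cage c has sum 6, which forces R4C4 = 2.
Row 4 already has 3, leaving R4C5 = 1.
Column 3 already has 3; hence R5C3 = 4.
Cage i needs sum 8; hence R5C4 = 1.
Column 5 already has 1, so R5C5 = 3.
Column 3 already has 3; hence R1C3 = 2.
Column 4 now contains 2; hence R1C4 = 3.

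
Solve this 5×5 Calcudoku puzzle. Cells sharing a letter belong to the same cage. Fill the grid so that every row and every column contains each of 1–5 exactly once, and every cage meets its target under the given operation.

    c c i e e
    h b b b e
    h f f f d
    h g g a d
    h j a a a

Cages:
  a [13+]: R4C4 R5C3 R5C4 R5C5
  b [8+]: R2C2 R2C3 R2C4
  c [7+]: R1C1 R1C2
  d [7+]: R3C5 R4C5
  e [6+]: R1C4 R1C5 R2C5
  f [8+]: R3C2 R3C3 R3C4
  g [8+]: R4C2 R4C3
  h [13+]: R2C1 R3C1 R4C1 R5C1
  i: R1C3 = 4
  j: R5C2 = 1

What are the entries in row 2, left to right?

I is a freebie; hence R1C3 = 4.
Cage j is given, leaving R5C2 = 1.
The only place for 2 in column 1 is R1C1.
Row 1 now contains 2, so R1C2 = 5.
Cage e has sum 6, so R2C5 = 2.
Column 2 already has 5, leaving R4C2 = 3.
Row 4 already has 3; hence R4C3 = 5.
Row 4 already has 5, which forces R4C5 = 4.
Column 2 now contains 3, which forces R2C2 = 4.
Column 2 already has 4, which forces R3C2 = 2.
Cage d needs two cells with sum 7, so R3C5 = 3.
Row 4 now contains 4, so R4C1 = 1.
Row 4 already has 1; hence R4C4 = 2.
The 4 cells of cage a must have sum 13, leaving R5C4 = 4.
Cage a needs sum 13, which forces R5C5 = 5.
Cage e has sum 6; hence R1C4 = 3.
Column 5 already has 3, so R1C5 = 1.
Cage h has sum 13, which forces R2C1 = 5.
Column 4 already has 3, so R2C4 = 1.
Cage h has sum 13; hence R3C1 = 4.
Row 3 already has 3, leaving R3C3 = 1.
Cage f has sum 8, which forces R3C4 = 5.
Row 5 already has 5, which forces R5C1 = 3.
Cage a needs sum 13, which forces R5C3 = 2.
Row 2 now contains 1, which forces R2C3 = 3.
Completed grid: 2 5 4 3 1 / 5 4 3 1 2 / 4 2 1 5 3 / 1 3 5 2 4 / 3 1 2 4 5.

5 4 3 1 2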